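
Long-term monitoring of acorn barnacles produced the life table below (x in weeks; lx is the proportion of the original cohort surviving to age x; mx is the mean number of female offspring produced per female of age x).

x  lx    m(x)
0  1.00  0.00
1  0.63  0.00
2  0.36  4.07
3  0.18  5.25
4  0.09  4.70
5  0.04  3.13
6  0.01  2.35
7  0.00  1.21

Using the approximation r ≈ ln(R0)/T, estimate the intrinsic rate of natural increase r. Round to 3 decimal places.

0.396

R0 = Σ lx·mx = 0 + 0 + 1.4652 + 0.945 + 0.423 + 0.1252 + 0.0235 + 0 = 2.9819
Σ x·lx·mx = 8.2244; T = 8.2244/2.9819 = 2.75811…
r ≈ ln(R0)/T = ln(2.9819)/2.75811… = 0.39613… → 0.396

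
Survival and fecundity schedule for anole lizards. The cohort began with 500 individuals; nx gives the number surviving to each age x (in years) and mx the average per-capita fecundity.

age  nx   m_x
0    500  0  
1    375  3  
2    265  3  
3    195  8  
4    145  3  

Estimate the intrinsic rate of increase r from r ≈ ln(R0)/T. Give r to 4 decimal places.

0.8820

lx = nx/n0 = nx/500: 1, 0.75, 0.53, 0.39, 0.29
R0 = Σ lx·mx = 0 + 2.25 + 1.59 + 3.12 + 0.87 = 7.83
Σ x·lx·mx = 18.27; T = 18.27/7.83 = 2.33333…
r ≈ ln(R0)/T = ln(7.83)/2.33333… = 0.881984… → 0.8820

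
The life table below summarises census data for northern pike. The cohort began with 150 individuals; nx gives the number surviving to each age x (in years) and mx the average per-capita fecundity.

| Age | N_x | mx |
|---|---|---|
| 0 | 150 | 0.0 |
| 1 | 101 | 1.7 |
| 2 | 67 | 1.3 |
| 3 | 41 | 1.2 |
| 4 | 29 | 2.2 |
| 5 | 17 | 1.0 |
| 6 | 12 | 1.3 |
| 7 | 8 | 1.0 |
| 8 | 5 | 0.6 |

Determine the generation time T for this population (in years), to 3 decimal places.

lx = nx/n0 = nx/150: 1, 0.67333…, 0.44667…, 0.27333…, 0.19333…, 0.11333…, 0.08, 0.05333…, 0.03333…
lx·mx: 0, 1.144667…, 0.580667…, 0.328…, 0.425333…, 0.113333…, 0.104, 0.053333…, 0.02… → R0 = 2.769333…
x·lx·mx: 0, 1.144667…, 1.161333…, 0.984…, 1.701333…, 0.566667…, 0.624, 0.373333…, 0.16… → Σ = 6.715333…
T = 6.715333… / 2.769333… = 2.424892… → 2.425

2.425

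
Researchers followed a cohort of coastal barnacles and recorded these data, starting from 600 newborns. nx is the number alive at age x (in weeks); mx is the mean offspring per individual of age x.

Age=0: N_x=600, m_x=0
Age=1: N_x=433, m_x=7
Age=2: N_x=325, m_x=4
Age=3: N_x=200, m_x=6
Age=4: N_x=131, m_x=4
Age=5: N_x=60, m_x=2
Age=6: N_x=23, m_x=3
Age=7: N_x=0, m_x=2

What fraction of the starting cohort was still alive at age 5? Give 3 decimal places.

l_5 = n_5/n_0 = 60/600 = 0.1 → 0.100

0.100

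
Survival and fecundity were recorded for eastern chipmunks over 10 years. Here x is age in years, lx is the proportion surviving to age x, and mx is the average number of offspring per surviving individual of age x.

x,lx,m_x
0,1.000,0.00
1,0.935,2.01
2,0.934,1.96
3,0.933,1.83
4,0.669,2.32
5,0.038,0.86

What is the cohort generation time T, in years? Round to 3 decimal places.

2.433

lx·mx: 0, 1.87935, 1.83064, 1.70739, 1.55208, 0.03268 → R0 = 7.00214
x·lx·mx: 0, 1.87935, 3.66128, 5.12217, 6.20832, 0.1634 → Σ = 17.03452
T = 17.03452 / 7.00214 = 2.432759… → 2.433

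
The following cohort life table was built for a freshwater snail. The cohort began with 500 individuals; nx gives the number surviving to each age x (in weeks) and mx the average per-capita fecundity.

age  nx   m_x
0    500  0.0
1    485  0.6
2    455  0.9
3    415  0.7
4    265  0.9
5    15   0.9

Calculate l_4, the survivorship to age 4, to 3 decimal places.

l_4 = n_4/n_0 = 265/500 = 0.53 → 0.530

0.530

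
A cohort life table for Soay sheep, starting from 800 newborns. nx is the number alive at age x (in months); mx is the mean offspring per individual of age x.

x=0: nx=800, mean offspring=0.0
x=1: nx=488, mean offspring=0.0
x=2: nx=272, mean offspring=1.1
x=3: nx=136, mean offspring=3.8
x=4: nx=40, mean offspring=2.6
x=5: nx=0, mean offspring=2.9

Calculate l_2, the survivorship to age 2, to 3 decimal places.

l_2 = n_2/n_0 = 272/800 = 0.34 → 0.340

0.340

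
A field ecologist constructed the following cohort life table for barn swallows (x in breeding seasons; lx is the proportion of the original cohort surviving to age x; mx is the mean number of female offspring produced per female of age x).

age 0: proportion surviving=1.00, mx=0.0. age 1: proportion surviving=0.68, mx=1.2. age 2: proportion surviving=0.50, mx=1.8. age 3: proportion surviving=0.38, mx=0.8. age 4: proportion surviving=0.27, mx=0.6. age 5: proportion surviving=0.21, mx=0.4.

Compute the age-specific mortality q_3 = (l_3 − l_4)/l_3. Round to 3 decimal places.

q_3 = (l_3 − l_4) / l_3 = (0.38 − 0.27) / 0.38
     = 0.11 / 0.38 = 0.289474… → 0.289

0.289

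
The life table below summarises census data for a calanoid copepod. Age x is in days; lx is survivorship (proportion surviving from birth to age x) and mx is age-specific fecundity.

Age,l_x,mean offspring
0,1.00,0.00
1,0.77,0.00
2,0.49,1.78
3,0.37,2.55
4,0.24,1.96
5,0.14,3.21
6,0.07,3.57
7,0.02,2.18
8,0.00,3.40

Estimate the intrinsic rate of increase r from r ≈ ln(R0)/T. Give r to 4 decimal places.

0.3195

R0 = Σ lx·mx = 0 + 0 + 0.8722 + 0.9435 + 0.4704 + 0.4494 + 0.2499 + 0.0436 + 0 = 3.029
Σ x·lx·mx = 10.5081; T = 10.5081/3.029 = 3.46916…
r ≈ ln(R0)/T = ln(3.029)/3.46916… = 0.319452… → 0.3195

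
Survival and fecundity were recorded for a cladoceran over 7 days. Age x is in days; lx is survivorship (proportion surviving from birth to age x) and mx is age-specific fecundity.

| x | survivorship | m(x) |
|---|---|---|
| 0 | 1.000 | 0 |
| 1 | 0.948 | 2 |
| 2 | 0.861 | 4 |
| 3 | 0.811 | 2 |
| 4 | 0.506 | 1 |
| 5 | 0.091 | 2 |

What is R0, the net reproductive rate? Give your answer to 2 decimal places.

7.65

lx·mx by age: 0, 1.896, 3.444, 1.622, 0.506, 0.182
R0 = Σ lx·mx = 7.65 → 7.65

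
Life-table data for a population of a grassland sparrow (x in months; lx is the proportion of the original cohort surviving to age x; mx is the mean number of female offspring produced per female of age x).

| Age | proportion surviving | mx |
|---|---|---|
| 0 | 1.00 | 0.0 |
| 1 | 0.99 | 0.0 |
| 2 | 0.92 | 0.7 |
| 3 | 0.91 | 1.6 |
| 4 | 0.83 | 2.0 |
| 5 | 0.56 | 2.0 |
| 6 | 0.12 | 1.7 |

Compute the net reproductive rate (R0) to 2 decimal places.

lx·mx by age: 0, 0, 0.644, 1.456, 1.66, 1.12, 0.204
R0 = Σ lx·mx = 5.084 → 5.08

5.08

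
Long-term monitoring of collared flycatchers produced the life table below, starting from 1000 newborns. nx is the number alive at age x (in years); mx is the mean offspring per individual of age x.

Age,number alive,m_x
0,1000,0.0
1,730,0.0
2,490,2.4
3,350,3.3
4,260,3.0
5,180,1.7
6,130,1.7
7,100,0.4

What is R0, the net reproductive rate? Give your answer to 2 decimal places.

lx = nx/n0 = nx/1000: 1, 0.73, 0.49, 0.35, 0.26, 0.18, 0.13, 0.1
lx·mx by age: 0, 0, 1.176, 1.155, 0.78, 0.306, 0.221, 0.04
R0 = Σ lx·mx = 3.678 → 3.68

3.68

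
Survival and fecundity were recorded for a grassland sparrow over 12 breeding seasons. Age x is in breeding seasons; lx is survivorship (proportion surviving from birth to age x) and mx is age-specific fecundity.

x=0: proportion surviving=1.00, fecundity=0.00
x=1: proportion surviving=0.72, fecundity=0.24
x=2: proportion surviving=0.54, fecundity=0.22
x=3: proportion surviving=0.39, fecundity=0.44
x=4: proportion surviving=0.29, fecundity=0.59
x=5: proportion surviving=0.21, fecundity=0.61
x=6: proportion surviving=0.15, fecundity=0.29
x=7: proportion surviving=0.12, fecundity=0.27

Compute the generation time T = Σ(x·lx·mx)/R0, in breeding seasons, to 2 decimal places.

lx·mx: 0, 0.1728, 0.1188, 0.1716, 0.1711, 0.1281, 0.0435, 0.0324 → R0 = 0.8383
x·lx·mx: 0, 0.1728, 0.2376, 0.5148, 0.6844, 0.6405, 0.261, 0.2268 → Σ = 2.7379
T = 2.7379 / 0.8383 = 3.266015… → 3.27

3.27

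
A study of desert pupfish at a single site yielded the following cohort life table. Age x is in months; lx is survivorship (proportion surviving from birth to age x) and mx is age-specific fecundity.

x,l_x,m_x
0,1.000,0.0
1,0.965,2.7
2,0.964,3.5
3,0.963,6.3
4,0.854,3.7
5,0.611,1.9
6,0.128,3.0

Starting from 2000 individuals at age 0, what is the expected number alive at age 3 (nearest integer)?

1926

Expected survivors = N0 · l_3 = 2000 × 0.963 = 1926 → 1926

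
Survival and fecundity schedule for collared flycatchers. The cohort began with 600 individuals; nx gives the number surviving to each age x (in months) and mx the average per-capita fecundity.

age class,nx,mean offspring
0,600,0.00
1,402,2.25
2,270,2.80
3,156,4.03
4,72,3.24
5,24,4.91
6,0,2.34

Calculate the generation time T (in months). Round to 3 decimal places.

2.206

lx = nx/n0 = nx/600: 1, 0.67, 0.45, 0.26, 0.12, 0.04, 0
lx·mx: 0, 1.5075, 1.26, 1.0478, 0.3888, 0.1964, 0 → R0 = 4.4005
x·lx·mx: 0, 1.5075, 2.52, 3.1434, 1.5552, 0.982, 0 → Σ = 9.7081
T = 9.7081 / 4.4005 = 2.206136… → 2.206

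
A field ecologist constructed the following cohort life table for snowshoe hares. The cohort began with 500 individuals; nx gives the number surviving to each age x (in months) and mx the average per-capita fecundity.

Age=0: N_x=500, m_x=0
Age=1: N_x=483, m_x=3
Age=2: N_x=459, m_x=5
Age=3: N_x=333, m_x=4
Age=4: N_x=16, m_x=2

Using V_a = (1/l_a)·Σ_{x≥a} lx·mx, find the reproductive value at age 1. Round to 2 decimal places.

lx = nx/n0 = nx/500: 1, 0.966, 0.918, 0.666, 0.032
lx·mx for x ≥ 1: 2.898, 4.59, 2.664, 0.064 → sum = 10.216
V_1 = 10.216 / l_1 = 10.216 / 0.966 = 10.575569… → 10.58

10.58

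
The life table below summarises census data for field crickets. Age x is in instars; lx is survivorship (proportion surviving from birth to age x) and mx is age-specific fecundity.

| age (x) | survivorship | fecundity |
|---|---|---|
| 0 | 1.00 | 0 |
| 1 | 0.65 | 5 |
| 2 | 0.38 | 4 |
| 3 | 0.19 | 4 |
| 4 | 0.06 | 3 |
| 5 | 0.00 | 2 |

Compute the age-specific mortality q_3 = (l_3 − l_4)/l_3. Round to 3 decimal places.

q_3 = (l_3 − l_4) / l_3 = (0.19 − 0.06) / 0.19
     = 0.13 / 0.19 = 0.684211… → 0.684

0.684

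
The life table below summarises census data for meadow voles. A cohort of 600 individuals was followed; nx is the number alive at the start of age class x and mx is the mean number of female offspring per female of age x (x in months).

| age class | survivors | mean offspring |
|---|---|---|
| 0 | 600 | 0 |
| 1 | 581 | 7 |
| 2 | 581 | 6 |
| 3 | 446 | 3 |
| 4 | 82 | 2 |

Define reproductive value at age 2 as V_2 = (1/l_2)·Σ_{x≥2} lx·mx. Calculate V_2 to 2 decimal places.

8.59

lx = nx/n0 = nx/600: 1, 0.96833…, 0.96833…, 0.74333…, 0.13667…
lx·mx for x ≥ 2: 5.81…, 2.23…, 0.273333… → sum = 8.313333…
V_2 = 8.313333… / l_2 = 8.313333… / 0.968333… = 8.585198… → 8.59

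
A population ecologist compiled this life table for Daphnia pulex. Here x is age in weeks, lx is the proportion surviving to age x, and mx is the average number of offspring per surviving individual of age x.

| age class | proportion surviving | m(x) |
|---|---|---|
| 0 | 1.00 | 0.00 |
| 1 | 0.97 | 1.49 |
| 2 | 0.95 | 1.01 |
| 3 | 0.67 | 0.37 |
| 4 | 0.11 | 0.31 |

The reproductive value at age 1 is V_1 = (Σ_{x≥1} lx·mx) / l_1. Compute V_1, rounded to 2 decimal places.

2.77

lx·mx for x ≥ 1: 1.4453, 0.9595, 0.2479, 0.0341 → sum = 2.6868
V_1 = 2.6868 / l_1 = 2.6868 / 0.97 = 2.769897… → 2.77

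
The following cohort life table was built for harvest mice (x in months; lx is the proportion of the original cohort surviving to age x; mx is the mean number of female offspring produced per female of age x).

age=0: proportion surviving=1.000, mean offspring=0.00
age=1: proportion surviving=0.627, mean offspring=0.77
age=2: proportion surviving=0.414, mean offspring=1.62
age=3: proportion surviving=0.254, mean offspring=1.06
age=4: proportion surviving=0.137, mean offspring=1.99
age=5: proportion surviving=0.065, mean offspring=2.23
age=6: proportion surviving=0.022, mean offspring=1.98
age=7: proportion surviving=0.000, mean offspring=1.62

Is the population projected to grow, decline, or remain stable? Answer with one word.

growing

R0 = Σ lx·mx = 0 + 0.48279 + 0.67068 + 0.26924 + 0.27263 + 0.14495 + 0.04356 + 0 = 1.88385
R0 > 1, so the population is growing.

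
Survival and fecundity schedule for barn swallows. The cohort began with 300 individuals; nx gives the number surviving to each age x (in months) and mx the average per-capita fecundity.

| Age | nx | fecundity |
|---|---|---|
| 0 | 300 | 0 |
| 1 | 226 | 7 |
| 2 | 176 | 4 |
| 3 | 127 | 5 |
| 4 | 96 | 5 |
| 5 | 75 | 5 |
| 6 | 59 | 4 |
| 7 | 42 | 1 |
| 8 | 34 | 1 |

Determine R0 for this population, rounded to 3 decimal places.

lx = nx/n0 = nx/300: 1, 0.75333…, 0.58667…, 0.42333…, 0.32, 0.25, 0.19667…, 0.14, 0.11333…
lx·mx by age: 0, 5.273333…, 2.346667…, 2.116667…, 1.6, 1.25, 0.786667…, 0.14, 0.113333…
R0 = Σ lx·mx = 13.626667… → 13.627

13.627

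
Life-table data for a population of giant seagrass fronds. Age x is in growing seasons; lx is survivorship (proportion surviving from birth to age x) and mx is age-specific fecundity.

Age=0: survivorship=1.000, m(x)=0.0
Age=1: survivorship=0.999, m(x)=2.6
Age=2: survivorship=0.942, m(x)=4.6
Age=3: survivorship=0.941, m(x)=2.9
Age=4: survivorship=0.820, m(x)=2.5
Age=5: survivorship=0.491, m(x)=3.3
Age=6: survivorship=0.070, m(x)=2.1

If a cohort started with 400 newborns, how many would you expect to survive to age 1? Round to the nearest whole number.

400

Expected survivors = N0 · l_1 = 400 × 0.999 = 399.6 → 400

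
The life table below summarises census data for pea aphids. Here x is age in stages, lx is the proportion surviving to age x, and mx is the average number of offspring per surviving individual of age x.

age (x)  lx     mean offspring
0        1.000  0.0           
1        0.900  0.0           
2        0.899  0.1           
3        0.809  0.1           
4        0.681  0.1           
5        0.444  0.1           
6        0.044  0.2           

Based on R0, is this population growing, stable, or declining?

R0 = Σ lx·mx = 0 + 0 + 0.0899 + 0.0809 + 0.0681 + 0.0444 + 0.0088 = 0.2921
R0 < 1, so the population is declining.

declining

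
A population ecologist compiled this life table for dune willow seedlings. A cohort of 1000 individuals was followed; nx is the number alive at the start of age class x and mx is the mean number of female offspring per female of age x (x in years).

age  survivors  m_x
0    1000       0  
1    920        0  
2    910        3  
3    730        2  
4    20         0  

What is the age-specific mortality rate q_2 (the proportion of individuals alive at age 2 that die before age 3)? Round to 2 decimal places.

lx = nx/n0 = nx/1000: 1, 0.92, 0.91, 0.73, 0.02
q_2 = (l_2 − l_3) / l_2 = (0.91 − 0.73) / 0.91
     = 0.18 / 0.91 = 0.197802… → 0.20

0.20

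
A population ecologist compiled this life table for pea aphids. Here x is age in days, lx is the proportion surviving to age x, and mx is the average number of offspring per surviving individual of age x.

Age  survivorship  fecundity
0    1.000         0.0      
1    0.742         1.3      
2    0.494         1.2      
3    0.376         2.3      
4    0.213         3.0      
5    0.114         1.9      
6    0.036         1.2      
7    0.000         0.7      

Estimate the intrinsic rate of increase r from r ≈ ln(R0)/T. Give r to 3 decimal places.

R0 = Σ lx·mx = 0 + 0.9646 + 0.5928 + 0.8648 + 0.639 + 0.2166 + 0.0432 + 0 = 3.321
Σ x·lx·mx = 8.6428; T = 8.6428/3.321 = 2.60247…
r ≈ ln(R0)/T = ln(3.321)/2.60247… = 0.4612… → 0.461

0.461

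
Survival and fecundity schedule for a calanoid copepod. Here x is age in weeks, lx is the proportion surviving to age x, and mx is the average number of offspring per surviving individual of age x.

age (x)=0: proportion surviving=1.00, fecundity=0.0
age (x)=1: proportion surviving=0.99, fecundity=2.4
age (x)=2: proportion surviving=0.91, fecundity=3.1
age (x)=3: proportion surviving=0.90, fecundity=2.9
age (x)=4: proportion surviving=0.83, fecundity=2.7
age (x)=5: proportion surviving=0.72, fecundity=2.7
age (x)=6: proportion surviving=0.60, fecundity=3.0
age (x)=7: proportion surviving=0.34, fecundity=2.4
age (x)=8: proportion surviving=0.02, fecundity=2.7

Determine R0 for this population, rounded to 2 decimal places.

14.66

lx·mx by age: 0, 2.376, 2.821, 2.61, 2.241, 1.944, 1.8, 0.816, 0.054
R0 = Σ lx·mx = 14.662 → 14.66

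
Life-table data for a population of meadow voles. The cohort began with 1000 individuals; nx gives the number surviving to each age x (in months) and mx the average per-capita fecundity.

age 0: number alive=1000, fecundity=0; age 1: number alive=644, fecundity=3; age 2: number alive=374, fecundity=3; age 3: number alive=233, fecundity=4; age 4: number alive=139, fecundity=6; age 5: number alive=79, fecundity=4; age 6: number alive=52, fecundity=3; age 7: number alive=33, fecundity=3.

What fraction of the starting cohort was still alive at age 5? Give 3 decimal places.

l_5 = n_5/n_0 = 79/1000 = 0.079 → 0.079

0.079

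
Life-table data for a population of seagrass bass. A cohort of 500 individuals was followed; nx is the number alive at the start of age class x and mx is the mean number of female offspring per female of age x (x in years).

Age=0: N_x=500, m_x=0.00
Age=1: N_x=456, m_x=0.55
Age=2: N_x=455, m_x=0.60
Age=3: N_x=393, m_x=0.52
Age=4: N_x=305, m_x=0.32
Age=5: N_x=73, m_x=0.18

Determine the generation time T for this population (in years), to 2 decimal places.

2.22

lx = nx/n0 = nx/500: 1, 0.912, 0.91, 0.786, 0.61, 0.146
lx·mx: 0, 0.5016, 0.546, 0.40872, 0.1952, 0.02628 → R0 = 1.6778
x·lx·mx: 0, 0.5016, 1.092, 1.22616, 0.7808, 0.1314 → Σ = 3.73196
T = 3.73196 / 1.6778 = 2.224318… → 2.22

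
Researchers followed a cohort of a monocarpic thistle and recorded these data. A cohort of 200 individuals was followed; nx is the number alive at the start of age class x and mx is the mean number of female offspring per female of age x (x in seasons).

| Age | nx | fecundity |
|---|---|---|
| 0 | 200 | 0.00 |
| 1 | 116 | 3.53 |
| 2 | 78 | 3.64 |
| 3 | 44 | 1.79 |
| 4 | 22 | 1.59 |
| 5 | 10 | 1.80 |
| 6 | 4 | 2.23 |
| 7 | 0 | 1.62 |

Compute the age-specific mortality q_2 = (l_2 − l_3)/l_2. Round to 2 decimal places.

0.44

lx = nx/n0 = nx/200: 1, 0.58, 0.39, 0.22, 0.11, 0.05, 0.02, 0
q_2 = (l_2 − l_3) / l_2 = (0.39 − 0.22) / 0.39
     = 0.17 / 0.39 = 0.435897… → 0.44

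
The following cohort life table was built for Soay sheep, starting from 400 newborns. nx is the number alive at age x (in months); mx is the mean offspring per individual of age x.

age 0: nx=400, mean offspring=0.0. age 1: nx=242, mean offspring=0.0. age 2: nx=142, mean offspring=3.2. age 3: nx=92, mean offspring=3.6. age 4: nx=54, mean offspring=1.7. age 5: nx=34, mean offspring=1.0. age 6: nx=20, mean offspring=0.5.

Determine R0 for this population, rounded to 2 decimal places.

lx = nx/n0 = nx/400: 1, 0.605, 0.355, 0.23, 0.135, 0.085, 0.05
lx·mx by age: 0, 0, 1.136, 0.828, 0.2295, 0.085, 0.025
R0 = Σ lx·mx = 2.3035 → 2.30

2.30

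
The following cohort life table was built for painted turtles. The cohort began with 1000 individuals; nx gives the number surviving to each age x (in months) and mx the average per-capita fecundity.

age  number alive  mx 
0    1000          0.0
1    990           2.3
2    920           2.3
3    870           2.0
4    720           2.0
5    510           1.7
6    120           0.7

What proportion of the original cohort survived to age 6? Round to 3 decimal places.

l_6 = n_6/n_0 = 120/1000 = 0.12 → 0.120

0.120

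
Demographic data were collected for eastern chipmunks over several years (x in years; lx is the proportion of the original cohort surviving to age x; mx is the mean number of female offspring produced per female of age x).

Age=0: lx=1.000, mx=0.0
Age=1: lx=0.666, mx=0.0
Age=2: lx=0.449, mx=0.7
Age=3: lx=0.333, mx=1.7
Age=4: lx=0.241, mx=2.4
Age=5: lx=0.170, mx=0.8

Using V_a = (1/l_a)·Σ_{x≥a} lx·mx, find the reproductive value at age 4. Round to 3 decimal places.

2.964

lx·mx for x ≥ 4: 0.5784, 0.136 → sum = 0.7144
V_4 = 0.7144 / l_4 = 0.7144 / 0.241 = 2.964315… → 2.964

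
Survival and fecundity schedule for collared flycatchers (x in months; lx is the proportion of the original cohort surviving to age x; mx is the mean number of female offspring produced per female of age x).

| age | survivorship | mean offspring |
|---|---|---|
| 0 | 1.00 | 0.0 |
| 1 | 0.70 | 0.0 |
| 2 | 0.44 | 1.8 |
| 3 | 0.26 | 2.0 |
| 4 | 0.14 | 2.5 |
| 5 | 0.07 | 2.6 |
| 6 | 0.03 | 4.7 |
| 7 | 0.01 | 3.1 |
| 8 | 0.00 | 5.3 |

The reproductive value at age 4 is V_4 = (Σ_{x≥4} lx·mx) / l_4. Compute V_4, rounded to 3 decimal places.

5.029

lx·mx for x ≥ 4: 0.35, 0.182, 0.141, 0.031, 0 → sum = 0.704
V_4 = 0.704 / l_4 = 0.704 / 0.14 = 5.028571… → 5.029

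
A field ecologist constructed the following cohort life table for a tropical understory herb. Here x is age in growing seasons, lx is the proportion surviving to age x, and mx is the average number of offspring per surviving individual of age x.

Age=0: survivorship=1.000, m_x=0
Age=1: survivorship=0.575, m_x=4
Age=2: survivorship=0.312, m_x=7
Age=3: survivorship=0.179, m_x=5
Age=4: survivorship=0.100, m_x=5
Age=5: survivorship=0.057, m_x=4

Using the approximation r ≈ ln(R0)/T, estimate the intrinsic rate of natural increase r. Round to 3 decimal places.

0.885

R0 = Σ lx·mx = 0 + 2.3 + 2.184 + 0.895 + 0.5 + 0.228 = 6.107
Σ x·lx·mx = 12.493; T = 12.493/6.107 = 2.04569…
r ≈ ln(R0)/T = ln(6.107)/2.04569… = 0.88451… → 0.885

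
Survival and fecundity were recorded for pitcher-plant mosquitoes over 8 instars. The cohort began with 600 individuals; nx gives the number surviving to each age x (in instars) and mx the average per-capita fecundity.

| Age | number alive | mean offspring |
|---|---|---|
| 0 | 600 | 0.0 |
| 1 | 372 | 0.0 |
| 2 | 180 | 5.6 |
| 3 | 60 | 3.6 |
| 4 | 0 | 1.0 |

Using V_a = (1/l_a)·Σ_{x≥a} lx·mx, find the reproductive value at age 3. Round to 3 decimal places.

3.600

lx = nx/n0 = nx/600: 1, 0.62, 0.3, 0.1, 0
lx·mx for x ≥ 3: 0.36, 0 → sum = 0.36
V_3 = 0.36 / l_3 = 0.36 / 0.1 = 3.6 → 3.600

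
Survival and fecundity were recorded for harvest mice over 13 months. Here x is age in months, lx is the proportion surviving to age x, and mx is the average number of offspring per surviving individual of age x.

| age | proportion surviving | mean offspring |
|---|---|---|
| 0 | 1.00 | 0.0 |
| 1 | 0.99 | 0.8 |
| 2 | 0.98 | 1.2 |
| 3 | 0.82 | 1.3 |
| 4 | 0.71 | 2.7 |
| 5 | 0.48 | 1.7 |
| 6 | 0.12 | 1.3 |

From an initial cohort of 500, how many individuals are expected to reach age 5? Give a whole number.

240

Expected survivors = N0 · l_5 = 500 × 0.48 = 240 → 240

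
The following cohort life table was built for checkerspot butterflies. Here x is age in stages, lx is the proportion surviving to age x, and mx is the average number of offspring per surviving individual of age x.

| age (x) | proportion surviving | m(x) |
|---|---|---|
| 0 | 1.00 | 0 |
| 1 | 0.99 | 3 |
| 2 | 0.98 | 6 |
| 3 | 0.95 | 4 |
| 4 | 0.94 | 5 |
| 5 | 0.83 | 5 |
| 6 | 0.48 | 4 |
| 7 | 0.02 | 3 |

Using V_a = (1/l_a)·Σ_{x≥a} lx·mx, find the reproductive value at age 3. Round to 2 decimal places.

15.40

lx·mx for x ≥ 3: 3.8, 4.7, 4.15, 1.92, 0.06 → sum = 14.63
V_3 = 14.63 / l_3 = 14.63 / 0.95 = 15.4 → 15.40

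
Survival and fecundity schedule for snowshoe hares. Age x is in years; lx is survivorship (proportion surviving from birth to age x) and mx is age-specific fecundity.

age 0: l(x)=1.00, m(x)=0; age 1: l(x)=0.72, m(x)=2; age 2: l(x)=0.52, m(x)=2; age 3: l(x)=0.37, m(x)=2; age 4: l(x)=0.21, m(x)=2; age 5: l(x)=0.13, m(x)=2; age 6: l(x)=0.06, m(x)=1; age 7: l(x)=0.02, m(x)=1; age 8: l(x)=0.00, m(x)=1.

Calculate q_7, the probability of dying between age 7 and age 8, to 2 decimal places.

1.00

q_7 = (l_7 − l_8) / l_7 = (0.02 − 0) / 0.02
     = 0.02 / 0.02 = 1 → 1.00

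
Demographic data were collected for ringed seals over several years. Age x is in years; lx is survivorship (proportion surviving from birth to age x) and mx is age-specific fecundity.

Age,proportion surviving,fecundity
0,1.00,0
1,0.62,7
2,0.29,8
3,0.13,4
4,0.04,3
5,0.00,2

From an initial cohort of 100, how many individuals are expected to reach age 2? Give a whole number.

Expected survivors = N0 · l_2 = 100 × 0.29 = 29 → 29

29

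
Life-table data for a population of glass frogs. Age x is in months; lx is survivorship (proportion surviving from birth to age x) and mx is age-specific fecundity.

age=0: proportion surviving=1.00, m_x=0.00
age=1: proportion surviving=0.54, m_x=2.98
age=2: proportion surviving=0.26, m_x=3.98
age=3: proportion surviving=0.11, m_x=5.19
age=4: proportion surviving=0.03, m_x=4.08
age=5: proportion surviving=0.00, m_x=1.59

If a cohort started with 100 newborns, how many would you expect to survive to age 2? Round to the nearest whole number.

26

Expected survivors = N0 · l_2 = 100 × 0.26 = 26 → 26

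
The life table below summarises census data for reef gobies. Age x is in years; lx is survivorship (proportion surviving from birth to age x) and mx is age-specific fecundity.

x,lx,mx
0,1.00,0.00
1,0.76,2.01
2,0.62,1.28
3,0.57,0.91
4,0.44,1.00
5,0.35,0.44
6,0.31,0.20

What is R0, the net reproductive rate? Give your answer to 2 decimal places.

lx·mx by age: 0, 1.5276, 0.7936, 0.5187, 0.44, 0.154, 0.062
R0 = Σ lx·mx = 3.4959 → 3.50

3.50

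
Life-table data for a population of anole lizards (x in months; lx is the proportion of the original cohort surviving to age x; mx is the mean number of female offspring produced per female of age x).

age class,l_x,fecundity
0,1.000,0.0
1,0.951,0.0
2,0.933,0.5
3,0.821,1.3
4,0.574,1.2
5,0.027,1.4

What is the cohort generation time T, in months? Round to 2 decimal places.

lx·mx: 0, 0, 0.4665, 1.0673, 0.6888, 0.0378 → R0 = 2.2604
x·lx·mx: 0, 0, 0.933, 3.2019, 2.7552, 0.189 → Σ = 7.0791
T = 7.0791 / 2.2604 = 3.131791… → 3.13

3.13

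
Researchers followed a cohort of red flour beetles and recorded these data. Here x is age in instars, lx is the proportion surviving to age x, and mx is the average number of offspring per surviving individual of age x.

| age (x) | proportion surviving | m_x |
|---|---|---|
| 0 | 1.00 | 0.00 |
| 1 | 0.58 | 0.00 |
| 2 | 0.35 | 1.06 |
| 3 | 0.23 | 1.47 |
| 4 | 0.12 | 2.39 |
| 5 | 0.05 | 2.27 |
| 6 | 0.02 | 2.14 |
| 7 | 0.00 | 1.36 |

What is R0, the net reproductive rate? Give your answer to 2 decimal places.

1.15

lx·mx by age: 0, 0, 0.371, 0.3381, 0.2868, 0.1135, 0.0428, 0
R0 = Σ lx·mx = 1.1522 → 1.15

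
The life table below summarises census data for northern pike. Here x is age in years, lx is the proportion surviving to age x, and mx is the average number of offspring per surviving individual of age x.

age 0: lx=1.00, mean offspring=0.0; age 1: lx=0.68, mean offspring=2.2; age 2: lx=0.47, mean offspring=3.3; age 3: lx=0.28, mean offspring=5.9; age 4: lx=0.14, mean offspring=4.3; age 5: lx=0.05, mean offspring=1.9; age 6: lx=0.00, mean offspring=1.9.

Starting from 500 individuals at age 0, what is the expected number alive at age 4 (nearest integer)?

Expected survivors = N0 · l_4 = 500 × 0.14 = 70 → 70

70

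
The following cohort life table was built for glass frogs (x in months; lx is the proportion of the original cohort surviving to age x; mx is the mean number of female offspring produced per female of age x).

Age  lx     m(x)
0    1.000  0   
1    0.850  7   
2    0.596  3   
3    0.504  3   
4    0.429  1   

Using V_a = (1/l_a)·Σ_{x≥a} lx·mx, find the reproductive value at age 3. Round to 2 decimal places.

3.85

lx·mx for x ≥ 3: 1.512, 0.429 → sum = 1.941
V_3 = 1.941 / l_3 = 1.941 / 0.504 = 3.85119… → 3.85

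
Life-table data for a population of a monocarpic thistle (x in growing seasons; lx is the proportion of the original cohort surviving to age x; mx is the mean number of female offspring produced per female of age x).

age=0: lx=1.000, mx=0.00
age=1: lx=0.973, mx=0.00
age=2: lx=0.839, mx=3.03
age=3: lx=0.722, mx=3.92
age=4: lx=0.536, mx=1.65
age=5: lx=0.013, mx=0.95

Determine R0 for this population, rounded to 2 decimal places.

6.27

lx·mx by age: 0, 0, 2.54217, 2.83024, 0.8844, 0.01235
R0 = Σ lx·mx = 6.26916 → 6.27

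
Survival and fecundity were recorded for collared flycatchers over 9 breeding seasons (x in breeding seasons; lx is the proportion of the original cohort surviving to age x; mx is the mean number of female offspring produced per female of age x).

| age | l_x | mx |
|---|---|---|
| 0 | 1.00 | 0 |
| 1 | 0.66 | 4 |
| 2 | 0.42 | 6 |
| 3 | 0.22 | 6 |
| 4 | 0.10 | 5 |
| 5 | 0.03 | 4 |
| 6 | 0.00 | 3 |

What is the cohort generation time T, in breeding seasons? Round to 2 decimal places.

lx·mx: 0, 2.64, 2.52, 1.32, 0.5, 0.12, 0 → R0 = 7.1
x·lx·mx: 0, 2.64, 5.04, 3.96, 2, 0.6, 0 → Σ = 14.24
T = 14.24 / 7.1 = 2.005634… → 2.01

2.01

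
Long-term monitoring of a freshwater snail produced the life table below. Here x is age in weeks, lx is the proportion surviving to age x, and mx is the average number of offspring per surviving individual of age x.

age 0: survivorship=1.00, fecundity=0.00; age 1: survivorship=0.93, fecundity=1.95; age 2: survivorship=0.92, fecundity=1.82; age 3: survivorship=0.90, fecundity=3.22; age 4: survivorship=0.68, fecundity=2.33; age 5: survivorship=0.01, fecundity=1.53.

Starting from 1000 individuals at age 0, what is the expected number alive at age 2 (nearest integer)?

920

Expected survivors = N0 · l_2 = 1000 × 0.92 = 920 → 920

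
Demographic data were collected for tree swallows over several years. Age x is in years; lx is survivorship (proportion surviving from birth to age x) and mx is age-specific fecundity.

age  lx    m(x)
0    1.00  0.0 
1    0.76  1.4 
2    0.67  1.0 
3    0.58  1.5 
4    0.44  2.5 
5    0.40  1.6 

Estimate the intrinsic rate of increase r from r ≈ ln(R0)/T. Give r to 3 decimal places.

0.506

R0 = Σ lx·mx = 0 + 1.064 + 0.67 + 0.87 + 1.1 + 0.64 = 4.344
Σ x·lx·mx = 12.614; T = 12.614/4.344 = 2.90378…
r ≈ ln(R0)/T = ln(4.344)/2.90378… = 0.50582… → 0.506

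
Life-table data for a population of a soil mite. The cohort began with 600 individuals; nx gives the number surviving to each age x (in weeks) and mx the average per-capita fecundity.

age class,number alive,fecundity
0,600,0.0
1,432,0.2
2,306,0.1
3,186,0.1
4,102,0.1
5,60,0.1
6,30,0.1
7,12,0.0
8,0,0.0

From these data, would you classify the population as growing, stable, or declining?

lx = nx/n0 = nx/600: 1, 0.72, 0.51, 0.31, 0.17, 0.1, 0.05, 0.02, 0
R0 = Σ lx·mx = 0 + 0.144 + 0.051 + 0.031 + 0.017 + 0.01 + 0.005 + 0 + 0 = 0.258
R0 < 1, so the population is declining.

declining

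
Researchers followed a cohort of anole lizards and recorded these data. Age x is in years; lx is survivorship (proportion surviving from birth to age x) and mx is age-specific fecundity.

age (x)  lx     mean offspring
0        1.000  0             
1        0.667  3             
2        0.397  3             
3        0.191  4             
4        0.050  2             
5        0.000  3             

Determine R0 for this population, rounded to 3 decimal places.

lx·mx by age: 0, 2.001, 1.191, 0.764, 0.1, 0
R0 = Σ lx·mx = 4.056 → 4.056

4.056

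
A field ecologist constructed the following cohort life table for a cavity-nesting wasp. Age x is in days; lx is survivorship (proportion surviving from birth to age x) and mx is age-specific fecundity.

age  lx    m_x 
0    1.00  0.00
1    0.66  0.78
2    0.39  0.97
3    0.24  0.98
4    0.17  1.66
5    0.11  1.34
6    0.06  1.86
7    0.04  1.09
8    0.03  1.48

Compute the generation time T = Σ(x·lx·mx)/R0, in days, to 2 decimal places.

2.94

lx·mx: 0, 0.5148, 0.3783, 0.2352, 0.2822, 0.1474, 0.1116, 0.0436, 0.0444 → R0 = 1.7575
x·lx·mx: 0, 0.5148, 0.7566, 0.7056, 1.1288, 0.737, 0.6696, 0.3052, 0.3552 → Σ = 5.1728
T = 5.1728 / 1.7575 = 2.943272… → 2.94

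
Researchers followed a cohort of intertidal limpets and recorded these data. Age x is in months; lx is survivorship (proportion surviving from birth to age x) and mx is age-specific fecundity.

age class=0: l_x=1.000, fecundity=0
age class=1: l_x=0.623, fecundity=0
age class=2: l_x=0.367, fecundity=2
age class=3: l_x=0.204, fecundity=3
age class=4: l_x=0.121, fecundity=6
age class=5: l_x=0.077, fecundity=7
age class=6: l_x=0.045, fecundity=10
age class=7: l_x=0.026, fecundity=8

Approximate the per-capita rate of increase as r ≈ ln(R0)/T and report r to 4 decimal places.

0.2965

R0 = Σ lx·mx = 0 + 0 + 0.734 + 0.612 + 0.726 + 0.539 + 0.45 + 0.208 = 3.269
Σ x·lx·mx = 13.059; T = 13.059/3.269 = 3.9948…
r ≈ ln(R0)/T = ln(3.269)/3.9948… = 0.296507… → 0.2965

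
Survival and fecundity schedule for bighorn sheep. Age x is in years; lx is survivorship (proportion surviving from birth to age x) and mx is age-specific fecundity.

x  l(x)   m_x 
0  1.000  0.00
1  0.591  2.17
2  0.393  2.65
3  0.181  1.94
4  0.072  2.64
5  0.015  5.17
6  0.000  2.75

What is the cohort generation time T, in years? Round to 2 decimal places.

lx·mx: 0, 1.28247, 1.04145, 0.35114, 0.19008, 0.07755, 0 → R0 = 2.94269
x·lx·mx: 0, 1.28247, 2.0829, 1.05342, 0.76032, 0.38775, 0 → Σ = 5.56686
T = 5.56686 / 2.94269 = 1.891759… → 1.89

1.89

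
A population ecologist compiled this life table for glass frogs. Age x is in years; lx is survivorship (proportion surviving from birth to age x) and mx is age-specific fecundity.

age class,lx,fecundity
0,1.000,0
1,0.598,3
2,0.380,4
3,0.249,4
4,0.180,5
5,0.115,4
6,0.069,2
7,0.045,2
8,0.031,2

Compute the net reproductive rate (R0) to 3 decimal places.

lx·mx by age: 0, 1.794, 1.52, 0.996, 0.9, 0.46, 0.138, 0.09, 0.062
R0 = Σ lx·mx = 5.96 → 5.960

5.960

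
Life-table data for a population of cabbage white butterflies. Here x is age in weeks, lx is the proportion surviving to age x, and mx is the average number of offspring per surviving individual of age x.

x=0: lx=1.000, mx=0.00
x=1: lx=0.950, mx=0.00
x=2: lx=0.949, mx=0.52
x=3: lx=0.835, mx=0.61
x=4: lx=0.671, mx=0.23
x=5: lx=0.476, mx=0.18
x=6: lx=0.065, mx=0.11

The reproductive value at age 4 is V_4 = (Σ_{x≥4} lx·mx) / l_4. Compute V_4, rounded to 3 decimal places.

lx·mx for x ≥ 4: 0.15433, 0.08568, 0.00715 → sum = 0.24716
V_4 = 0.24716 / l_4 = 0.24716 / 0.671 = 0.368346… → 0.368

0.368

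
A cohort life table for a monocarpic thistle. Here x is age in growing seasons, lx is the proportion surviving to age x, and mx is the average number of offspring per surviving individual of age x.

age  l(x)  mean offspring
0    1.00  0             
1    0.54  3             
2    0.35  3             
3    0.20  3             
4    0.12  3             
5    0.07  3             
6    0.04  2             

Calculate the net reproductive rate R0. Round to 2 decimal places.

lx·mx by age: 0, 1.62, 1.05, 0.6, 0.36, 0.21, 0.08
R0 = Σ lx·mx = 3.92 → 3.92

3.92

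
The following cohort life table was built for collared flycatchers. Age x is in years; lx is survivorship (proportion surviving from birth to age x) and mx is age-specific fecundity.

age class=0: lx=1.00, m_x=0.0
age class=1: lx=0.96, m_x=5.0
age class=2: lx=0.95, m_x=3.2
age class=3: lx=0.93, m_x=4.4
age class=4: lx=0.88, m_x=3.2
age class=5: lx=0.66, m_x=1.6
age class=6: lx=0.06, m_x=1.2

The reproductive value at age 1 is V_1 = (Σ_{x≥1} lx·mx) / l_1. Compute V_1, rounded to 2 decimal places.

16.54

lx·mx for x ≥ 1: 4.8, 3.04, 4.092, 2.816, 1.056, 0.072 → sum = 15.876
V_1 = 15.876 / l_1 = 15.876 / 0.96 = 16.5375 → 16.54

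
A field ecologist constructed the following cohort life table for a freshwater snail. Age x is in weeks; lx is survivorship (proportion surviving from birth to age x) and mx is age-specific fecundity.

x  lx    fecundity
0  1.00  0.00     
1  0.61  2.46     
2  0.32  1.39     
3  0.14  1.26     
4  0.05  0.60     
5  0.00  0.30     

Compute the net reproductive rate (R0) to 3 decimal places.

lx·mx by age: 0, 1.5006, 0.4448, 0.1764, 0.03, 0
R0 = Σ lx·mx = 2.1518 → 2.152

2.152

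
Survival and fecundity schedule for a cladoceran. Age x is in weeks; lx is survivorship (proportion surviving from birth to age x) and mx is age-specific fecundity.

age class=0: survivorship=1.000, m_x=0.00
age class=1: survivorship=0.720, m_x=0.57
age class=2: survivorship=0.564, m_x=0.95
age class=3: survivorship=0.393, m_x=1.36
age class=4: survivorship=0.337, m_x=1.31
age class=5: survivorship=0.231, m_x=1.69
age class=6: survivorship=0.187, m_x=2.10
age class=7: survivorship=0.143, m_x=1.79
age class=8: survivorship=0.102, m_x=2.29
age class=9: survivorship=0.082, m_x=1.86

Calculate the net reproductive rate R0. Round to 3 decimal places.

3.347

lx·mx by age: 0, 0.4104, 0.5358, 0.53448, 0.44147, 0.39039, 0.3927, 0.25597, 0.23358, 0.15252
R0 = Σ lx·mx = 3.34731 → 3.347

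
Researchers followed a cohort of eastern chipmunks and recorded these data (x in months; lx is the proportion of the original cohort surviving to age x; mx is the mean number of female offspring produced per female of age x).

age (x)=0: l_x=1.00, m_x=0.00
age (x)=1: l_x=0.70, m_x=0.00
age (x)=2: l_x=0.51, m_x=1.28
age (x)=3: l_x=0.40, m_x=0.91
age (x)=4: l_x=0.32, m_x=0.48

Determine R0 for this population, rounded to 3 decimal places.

1.170

lx·mx by age: 0, 0, 0.6528, 0.364, 0.1536
R0 = Σ lx·mx = 1.1704 → 1.170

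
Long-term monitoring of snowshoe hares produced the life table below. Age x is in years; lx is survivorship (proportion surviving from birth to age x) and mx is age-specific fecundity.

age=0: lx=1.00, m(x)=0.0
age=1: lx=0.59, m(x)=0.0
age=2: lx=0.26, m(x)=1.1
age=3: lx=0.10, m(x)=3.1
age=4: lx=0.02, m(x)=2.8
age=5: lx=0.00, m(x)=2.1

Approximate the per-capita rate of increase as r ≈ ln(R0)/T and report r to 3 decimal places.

-0.162

R0 = Σ lx·mx = 0 + 0 + 0.286 + 0.31 + 0.056 + 0 = 0.652
Σ x·lx·mx = 1.726; T = 1.726/0.652 = 2.64724…
r ≈ ln(R0)/T = ln(0.652)/2.64724… = -0.16157… → -0.162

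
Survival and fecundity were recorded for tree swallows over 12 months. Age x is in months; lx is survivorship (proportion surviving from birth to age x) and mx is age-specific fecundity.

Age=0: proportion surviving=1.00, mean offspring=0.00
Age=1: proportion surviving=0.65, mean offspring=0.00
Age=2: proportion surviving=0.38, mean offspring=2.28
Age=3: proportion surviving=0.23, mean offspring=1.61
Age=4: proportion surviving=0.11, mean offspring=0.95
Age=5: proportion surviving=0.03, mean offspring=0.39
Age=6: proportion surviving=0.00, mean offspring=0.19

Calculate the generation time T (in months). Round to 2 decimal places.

2.45

lx·mx: 0, 0, 0.8664, 0.3703, 0.1045, 0.0117, 0 → R0 = 1.3529
x·lx·mx: 0, 0, 1.7328, 1.1109, 0.418, 0.0585, 0 → Σ = 3.3202
T = 3.3202 / 1.3529 = 2.454136… → 2.45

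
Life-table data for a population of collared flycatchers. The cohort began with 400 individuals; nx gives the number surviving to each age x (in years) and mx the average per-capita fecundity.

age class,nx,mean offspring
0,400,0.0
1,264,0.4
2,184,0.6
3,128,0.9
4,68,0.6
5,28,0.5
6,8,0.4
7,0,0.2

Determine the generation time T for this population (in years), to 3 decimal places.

lx = nx/n0 = nx/400: 1, 0.66, 0.46, 0.32, 0.17, 0.07, 0.02, 0
lx·mx: 0, 0.264, 0.276, 0.288, 0.102, 0.035, 0.008, 0 → R0 = 0.973
x·lx·mx: 0, 0.264, 0.552, 0.864, 0.408, 0.175, 0.048, 0 → Σ = 2.311
T = 2.311 / 0.973 = 2.375128… → 2.375

2.375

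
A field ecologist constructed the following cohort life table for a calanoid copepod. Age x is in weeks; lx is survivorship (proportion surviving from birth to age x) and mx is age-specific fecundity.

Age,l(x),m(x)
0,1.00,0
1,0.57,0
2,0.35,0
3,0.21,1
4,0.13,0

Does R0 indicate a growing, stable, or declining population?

declining

R0 = Σ lx·mx = 0 + 0 + 0 + 0.21 + 0 = 0.21
R0 < 1, so the population is declining.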